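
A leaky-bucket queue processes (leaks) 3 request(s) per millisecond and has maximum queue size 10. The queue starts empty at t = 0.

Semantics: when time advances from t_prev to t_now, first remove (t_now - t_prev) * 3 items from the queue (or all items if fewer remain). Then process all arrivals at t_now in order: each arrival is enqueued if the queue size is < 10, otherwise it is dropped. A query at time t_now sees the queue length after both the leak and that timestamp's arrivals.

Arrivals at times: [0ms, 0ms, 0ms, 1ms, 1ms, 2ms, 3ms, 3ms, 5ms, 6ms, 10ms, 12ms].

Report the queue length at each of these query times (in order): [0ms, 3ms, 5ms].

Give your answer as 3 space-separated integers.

Queue lengths at query times:
  query t=0ms: backlog = 3
  query t=3ms: backlog = 2
  query t=5ms: backlog = 1

Answer: 3 2 1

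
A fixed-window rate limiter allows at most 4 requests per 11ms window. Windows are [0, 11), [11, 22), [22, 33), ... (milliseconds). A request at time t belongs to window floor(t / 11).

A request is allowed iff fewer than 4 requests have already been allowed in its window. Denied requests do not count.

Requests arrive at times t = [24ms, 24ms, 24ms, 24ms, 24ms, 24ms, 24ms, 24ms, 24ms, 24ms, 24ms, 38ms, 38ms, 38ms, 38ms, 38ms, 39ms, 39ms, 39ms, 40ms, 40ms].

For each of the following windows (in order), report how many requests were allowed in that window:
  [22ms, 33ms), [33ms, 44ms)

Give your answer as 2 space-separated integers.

Processing requests:
  req#1 t=24ms (window 2): ALLOW
  req#2 t=24ms (window 2): ALLOW
  req#3 t=24ms (window 2): ALLOW
  req#4 t=24ms (window 2): ALLOW
  req#5 t=24ms (window 2): DENY
  req#6 t=24ms (window 2): DENY
  req#7 t=24ms (window 2): DENY
  req#8 t=24ms (window 2): DENY
  req#9 t=24ms (window 2): DENY
  req#10 t=24ms (window 2): DENY
  req#11 t=24ms (window 2): DENY
  req#12 t=38ms (window 3): ALLOW
  req#13 t=38ms (window 3): ALLOW
  req#14 t=38ms (window 3): ALLOW
  req#15 t=38ms (window 3): ALLOW
  req#16 t=38ms (window 3): DENY
  req#17 t=39ms (window 3): DENY
  req#18 t=39ms (window 3): DENY
  req#19 t=39ms (window 3): DENY
  req#20 t=40ms (window 3): DENY
  req#21 t=40ms (window 3): DENY

Allowed counts by window: 4 4

Answer: 4 4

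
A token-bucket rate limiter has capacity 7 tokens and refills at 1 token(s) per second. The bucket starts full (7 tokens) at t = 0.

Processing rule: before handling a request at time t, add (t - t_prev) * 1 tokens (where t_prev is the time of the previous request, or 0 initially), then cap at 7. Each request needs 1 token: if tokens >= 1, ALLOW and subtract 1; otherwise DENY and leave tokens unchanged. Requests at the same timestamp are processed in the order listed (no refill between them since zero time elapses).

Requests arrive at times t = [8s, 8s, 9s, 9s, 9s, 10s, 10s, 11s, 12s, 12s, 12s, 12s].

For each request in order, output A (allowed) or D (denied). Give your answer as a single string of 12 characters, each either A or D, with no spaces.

Simulating step by step:
  req#1 t=8s: ALLOW
  req#2 t=8s: ALLOW
  req#3 t=9s: ALLOW
  req#4 t=9s: ALLOW
  req#5 t=9s: ALLOW
  req#6 t=10s: ALLOW
  req#7 t=10s: ALLOW
  req#8 t=11s: ALLOW
  req#9 t=12s: ALLOW
  req#10 t=12s: ALLOW
  req#11 t=12s: ALLOW
  req#12 t=12s: DENY

Answer: AAAAAAAAAAAD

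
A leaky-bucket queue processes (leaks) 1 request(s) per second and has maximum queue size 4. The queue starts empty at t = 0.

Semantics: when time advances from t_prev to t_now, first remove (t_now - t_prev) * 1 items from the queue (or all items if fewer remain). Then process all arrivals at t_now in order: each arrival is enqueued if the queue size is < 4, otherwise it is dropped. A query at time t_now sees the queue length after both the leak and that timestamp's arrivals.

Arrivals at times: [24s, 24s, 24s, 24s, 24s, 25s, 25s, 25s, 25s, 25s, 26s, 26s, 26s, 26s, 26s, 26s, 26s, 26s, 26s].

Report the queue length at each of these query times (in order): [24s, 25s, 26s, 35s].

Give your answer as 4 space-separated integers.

Answer: 4 4 4 0

Derivation:
Queue lengths at query times:
  query t=24s: backlog = 4
  query t=25s: backlog = 4
  query t=26s: backlog = 4
  query t=35s: backlog = 0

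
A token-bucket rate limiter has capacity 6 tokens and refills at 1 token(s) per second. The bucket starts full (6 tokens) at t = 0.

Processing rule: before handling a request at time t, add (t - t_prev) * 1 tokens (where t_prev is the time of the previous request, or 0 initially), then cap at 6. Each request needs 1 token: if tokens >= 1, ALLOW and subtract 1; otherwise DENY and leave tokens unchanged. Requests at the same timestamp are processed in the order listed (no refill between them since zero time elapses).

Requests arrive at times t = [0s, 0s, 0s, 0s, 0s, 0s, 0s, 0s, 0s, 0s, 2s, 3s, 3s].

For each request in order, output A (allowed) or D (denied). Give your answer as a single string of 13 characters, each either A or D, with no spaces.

Answer: AAAAAADDDDAAA

Derivation:
Simulating step by step:
  req#1 t=0s: ALLOW
  req#2 t=0s: ALLOW
  req#3 t=0s: ALLOW
  req#4 t=0s: ALLOW
  req#5 t=0s: ALLOW
  req#6 t=0s: ALLOW
  req#7 t=0s: DENY
  req#8 t=0s: DENY
  req#9 t=0s: DENY
  req#10 t=0s: DENY
  req#11 t=2s: ALLOW
  req#12 t=3s: ALLOW
  req#13 t=3s: ALLOW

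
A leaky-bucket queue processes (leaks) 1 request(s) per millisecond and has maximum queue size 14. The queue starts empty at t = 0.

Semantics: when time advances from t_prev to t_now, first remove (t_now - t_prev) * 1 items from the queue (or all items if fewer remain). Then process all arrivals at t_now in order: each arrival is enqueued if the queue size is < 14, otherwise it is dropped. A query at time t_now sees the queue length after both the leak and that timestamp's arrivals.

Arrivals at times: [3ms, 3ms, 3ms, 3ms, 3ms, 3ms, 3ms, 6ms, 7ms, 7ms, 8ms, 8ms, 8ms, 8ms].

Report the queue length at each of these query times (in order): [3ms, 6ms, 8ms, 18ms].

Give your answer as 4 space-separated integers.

Answer: 7 5 9 0

Derivation:
Queue lengths at query times:
  query t=3ms: backlog = 7
  query t=6ms: backlog = 5
  query t=8ms: backlog = 9
  query t=18ms: backlog = 0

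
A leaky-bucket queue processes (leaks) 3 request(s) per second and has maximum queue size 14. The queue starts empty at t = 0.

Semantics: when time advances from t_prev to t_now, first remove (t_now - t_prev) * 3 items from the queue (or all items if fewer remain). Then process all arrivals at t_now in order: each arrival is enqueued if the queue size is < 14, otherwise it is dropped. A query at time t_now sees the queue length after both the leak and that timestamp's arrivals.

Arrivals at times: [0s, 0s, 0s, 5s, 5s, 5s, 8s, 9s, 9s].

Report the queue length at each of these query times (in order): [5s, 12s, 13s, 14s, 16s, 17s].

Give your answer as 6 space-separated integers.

Queue lengths at query times:
  query t=5s: backlog = 3
  query t=12s: backlog = 0
  query t=13s: backlog = 0
  query t=14s: backlog = 0
  query t=16s: backlog = 0
  query t=17s: backlog = 0

Answer: 3 0 0 0 0 0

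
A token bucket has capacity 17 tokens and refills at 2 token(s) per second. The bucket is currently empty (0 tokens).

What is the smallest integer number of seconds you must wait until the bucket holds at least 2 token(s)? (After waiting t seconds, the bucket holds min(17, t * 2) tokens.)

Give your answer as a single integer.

Need t * 2 >= 2, so t >= 2/2.
Smallest integer t = ceil(2/2) = 1.

Answer: 1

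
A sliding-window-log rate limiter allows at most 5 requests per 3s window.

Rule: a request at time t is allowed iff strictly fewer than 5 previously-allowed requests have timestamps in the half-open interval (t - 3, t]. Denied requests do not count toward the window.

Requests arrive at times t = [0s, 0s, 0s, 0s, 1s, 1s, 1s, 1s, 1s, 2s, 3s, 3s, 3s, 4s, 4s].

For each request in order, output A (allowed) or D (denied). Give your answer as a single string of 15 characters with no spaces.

Tracking allowed requests in the window:
  req#1 t=0s: ALLOW
  req#2 t=0s: ALLOW
  req#3 t=0s: ALLOW
  req#4 t=0s: ALLOW
  req#5 t=1s: ALLOW
  req#6 t=1s: DENY
  req#7 t=1s: DENY
  req#8 t=1s: DENY
  req#9 t=1s: DENY
  req#10 t=2s: DENY
  req#11 t=3s: ALLOW
  req#12 t=3s: ALLOW
  req#13 t=3s: ALLOW
  req#14 t=4s: ALLOW
  req#15 t=4s: ALLOW

Answer: AAAAADDDDDAAAAA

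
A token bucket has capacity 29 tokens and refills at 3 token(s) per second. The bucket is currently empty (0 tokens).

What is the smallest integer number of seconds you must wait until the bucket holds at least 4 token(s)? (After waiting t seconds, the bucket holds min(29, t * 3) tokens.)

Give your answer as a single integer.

Need t * 3 >= 4, so t >= 4/3.
Smallest integer t = ceil(4/3) = 2.

Answer: 2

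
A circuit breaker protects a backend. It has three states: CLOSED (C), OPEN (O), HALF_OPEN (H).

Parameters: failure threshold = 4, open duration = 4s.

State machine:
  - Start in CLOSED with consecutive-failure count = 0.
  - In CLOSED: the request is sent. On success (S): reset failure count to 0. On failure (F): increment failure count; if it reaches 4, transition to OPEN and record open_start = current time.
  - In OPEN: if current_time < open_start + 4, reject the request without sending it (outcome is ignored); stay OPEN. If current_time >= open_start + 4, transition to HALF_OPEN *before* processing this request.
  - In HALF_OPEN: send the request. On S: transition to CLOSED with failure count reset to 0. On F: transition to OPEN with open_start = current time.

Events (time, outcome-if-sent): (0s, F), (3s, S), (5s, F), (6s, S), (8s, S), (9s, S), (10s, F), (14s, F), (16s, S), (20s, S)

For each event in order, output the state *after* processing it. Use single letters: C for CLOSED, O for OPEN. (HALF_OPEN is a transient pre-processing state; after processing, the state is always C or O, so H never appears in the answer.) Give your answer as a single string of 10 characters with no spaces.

Answer: CCCCCCCCCC

Derivation:
State after each event:
  event#1 t=0s outcome=F: state=CLOSED
  event#2 t=3s outcome=S: state=CLOSED
  event#3 t=5s outcome=F: state=CLOSED
  event#4 t=6s outcome=S: state=CLOSED
  event#5 t=8s outcome=S: state=CLOSED
  event#6 t=9s outcome=S: state=CLOSED
  event#7 t=10s outcome=F: state=CLOSED
  event#8 t=14s outcome=F: state=CLOSED
  event#9 t=16s outcome=S: state=CLOSED
  event#10 t=20s outcome=S: state=CLOSED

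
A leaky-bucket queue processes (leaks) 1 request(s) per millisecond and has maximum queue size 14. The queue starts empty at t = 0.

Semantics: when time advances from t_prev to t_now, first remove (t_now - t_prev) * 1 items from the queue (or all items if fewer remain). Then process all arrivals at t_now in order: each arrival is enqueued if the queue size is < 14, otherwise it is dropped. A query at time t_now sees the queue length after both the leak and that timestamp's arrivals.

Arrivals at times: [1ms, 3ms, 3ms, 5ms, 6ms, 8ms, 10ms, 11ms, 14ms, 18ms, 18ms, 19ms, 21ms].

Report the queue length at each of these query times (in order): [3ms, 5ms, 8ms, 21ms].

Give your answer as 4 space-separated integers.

Queue lengths at query times:
  query t=3ms: backlog = 2
  query t=5ms: backlog = 1
  query t=8ms: backlog = 1
  query t=21ms: backlog = 1

Answer: 2 1 1 1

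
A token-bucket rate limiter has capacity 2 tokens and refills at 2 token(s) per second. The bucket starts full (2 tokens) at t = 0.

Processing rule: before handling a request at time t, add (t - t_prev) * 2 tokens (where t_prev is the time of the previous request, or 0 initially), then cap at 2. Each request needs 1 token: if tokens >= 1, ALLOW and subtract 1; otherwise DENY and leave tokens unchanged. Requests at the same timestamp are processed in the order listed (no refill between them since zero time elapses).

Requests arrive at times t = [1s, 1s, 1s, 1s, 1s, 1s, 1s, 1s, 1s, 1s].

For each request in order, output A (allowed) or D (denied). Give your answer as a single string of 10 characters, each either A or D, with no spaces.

Answer: AADDDDDDDD

Derivation:
Simulating step by step:
  req#1 t=1s: ALLOW
  req#2 t=1s: ALLOW
  req#3 t=1s: DENY
  req#4 t=1s: DENY
  req#5 t=1s: DENY
  req#6 t=1s: DENY
  req#7 t=1s: DENY
  req#8 t=1s: DENY
  req#9 t=1s: DENY
  req#10 t=1s: DENY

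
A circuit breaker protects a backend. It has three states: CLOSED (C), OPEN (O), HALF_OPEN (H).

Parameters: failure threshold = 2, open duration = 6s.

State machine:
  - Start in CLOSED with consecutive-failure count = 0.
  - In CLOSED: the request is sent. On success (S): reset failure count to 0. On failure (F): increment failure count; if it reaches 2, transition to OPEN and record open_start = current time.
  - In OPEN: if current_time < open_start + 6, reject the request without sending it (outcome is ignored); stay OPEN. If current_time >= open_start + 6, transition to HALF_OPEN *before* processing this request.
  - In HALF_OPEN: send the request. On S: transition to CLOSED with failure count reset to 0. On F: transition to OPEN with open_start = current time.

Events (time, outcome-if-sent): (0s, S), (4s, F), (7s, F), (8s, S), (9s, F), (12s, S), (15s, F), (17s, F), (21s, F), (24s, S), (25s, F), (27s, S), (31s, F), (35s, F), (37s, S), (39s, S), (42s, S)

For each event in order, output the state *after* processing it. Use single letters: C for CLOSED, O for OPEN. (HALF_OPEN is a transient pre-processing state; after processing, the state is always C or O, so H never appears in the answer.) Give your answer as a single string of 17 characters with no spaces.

State after each event:
  event#1 t=0s outcome=S: state=CLOSED
  event#2 t=4s outcome=F: state=CLOSED
  event#3 t=7s outcome=F: state=OPEN
  event#4 t=8s outcome=S: state=OPEN
  event#5 t=9s outcome=F: state=OPEN
  event#6 t=12s outcome=S: state=OPEN
  event#7 t=15s outcome=F: state=OPEN
  event#8 t=17s outcome=F: state=OPEN
  event#9 t=21s outcome=F: state=OPEN
  event#10 t=24s outcome=S: state=OPEN
  event#11 t=25s outcome=F: state=OPEN
  event#12 t=27s outcome=S: state=CLOSED
  event#13 t=31s outcome=F: state=CLOSED
  event#14 t=35s outcome=F: state=OPEN
  event#15 t=37s outcome=S: state=OPEN
  event#16 t=39s outcome=S: state=OPEN
  event#17 t=42s outcome=S: state=CLOSED

Answer: CCOOOOOOOOOCCOOOC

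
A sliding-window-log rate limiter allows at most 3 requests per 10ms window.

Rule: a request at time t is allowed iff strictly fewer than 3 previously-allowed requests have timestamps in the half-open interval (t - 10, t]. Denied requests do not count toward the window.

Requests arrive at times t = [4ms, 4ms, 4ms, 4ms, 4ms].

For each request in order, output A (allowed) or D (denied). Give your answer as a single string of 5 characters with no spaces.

Answer: AAADD

Derivation:
Tracking allowed requests in the window:
  req#1 t=4ms: ALLOW
  req#2 t=4ms: ALLOW
  req#3 t=4ms: ALLOW
  req#4 t=4ms: DENY
  req#5 t=4ms: DENY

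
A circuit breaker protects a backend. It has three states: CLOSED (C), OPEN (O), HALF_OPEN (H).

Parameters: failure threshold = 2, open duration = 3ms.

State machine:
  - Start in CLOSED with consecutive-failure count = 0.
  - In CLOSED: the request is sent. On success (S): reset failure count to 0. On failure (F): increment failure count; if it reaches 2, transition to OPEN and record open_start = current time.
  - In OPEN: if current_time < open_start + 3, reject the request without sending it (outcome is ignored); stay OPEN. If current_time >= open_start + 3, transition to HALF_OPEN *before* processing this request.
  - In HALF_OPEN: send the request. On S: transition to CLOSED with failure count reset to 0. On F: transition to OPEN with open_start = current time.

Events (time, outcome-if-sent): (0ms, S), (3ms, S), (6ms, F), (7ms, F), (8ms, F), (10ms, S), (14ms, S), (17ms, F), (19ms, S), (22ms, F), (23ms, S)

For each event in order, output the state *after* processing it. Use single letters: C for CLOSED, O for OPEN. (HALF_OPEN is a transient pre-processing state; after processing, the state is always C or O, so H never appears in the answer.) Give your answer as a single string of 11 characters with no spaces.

State after each event:
  event#1 t=0ms outcome=S: state=CLOSED
  event#2 t=3ms outcome=S: state=CLOSED
  event#3 t=6ms outcome=F: state=CLOSED
  event#4 t=7ms outcome=F: state=OPEN
  event#5 t=8ms outcome=F: state=OPEN
  event#6 t=10ms outcome=S: state=CLOSED
  event#7 t=14ms outcome=S: state=CLOSED
  event#8 t=17ms outcome=F: state=CLOSED
  event#9 t=19ms outcome=S: state=CLOSED
  event#10 t=22ms outcome=F: state=CLOSED
  event#11 t=23ms outcome=S: state=CLOSED

Answer: CCCOOCCCCCC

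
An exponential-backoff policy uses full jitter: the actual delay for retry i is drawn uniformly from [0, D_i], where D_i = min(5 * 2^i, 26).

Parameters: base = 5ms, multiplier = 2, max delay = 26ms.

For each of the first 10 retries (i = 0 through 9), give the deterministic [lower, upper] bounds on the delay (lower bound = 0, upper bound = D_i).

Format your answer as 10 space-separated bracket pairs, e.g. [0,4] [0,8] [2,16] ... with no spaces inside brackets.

Computing bounds per retry:
  i=0: D_i=min(5*2^0,26)=5, bounds=[0,5]
  i=1: D_i=min(5*2^1,26)=10, bounds=[0,10]
  i=2: D_i=min(5*2^2,26)=20, bounds=[0,20]
  i=3: D_i=min(5*2^3,26)=26, bounds=[0,26]
  i=4: D_i=min(5*2^4,26)=26, bounds=[0,26]
  i=5: D_i=min(5*2^5,26)=26, bounds=[0,26]
  i=6: D_i=min(5*2^6,26)=26, bounds=[0,26]
  i=7: D_i=min(5*2^7,26)=26, bounds=[0,26]
  i=8: D_i=min(5*2^8,26)=26, bounds=[0,26]
  i=9: D_i=min(5*2^9,26)=26, bounds=[0,26]

Answer: [0,5] [0,10] [0,20] [0,26] [0,26] [0,26] [0,26] [0,26] [0,26] [0,26]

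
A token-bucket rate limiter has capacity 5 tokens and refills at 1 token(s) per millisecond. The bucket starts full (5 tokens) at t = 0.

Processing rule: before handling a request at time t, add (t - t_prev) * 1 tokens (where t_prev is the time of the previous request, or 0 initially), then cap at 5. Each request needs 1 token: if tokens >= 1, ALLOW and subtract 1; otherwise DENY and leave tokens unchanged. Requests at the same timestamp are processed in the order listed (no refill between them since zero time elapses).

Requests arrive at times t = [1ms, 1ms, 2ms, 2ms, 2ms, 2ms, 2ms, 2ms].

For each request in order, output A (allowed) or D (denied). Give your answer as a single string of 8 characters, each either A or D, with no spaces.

Answer: AAAAAADD

Derivation:
Simulating step by step:
  req#1 t=1ms: ALLOW
  req#2 t=1ms: ALLOW
  req#3 t=2ms: ALLOW
  req#4 t=2ms: ALLOW
  req#5 t=2ms: ALLOW
  req#6 t=2ms: ALLOW
  req#7 t=2ms: DENY
  req#8 t=2ms: DENY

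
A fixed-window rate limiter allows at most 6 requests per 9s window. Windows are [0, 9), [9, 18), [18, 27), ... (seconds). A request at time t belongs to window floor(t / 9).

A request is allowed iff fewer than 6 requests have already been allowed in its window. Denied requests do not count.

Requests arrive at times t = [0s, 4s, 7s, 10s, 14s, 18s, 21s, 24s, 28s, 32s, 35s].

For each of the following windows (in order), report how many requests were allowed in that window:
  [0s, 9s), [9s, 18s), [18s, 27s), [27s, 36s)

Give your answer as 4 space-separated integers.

Processing requests:
  req#1 t=0s (window 0): ALLOW
  req#2 t=4s (window 0): ALLOW
  req#3 t=7s (window 0): ALLOW
  req#4 t=10s (window 1): ALLOW
  req#5 t=14s (window 1): ALLOW
  req#6 t=18s (window 2): ALLOW
  req#7 t=21s (window 2): ALLOW
  req#8 t=24s (window 2): ALLOW
  req#9 t=28s (window 3): ALLOW
  req#10 t=32s (window 3): ALLOW
  req#11 t=35s (window 3): ALLOW

Allowed counts by window: 3 2 3 3

Answer: 3 2 3 3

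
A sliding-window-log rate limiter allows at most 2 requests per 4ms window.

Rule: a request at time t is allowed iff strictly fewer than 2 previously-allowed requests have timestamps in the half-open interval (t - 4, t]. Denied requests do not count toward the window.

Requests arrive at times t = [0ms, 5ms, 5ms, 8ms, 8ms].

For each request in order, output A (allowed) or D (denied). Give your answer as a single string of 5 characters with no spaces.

Tracking allowed requests in the window:
  req#1 t=0ms: ALLOW
  req#2 t=5ms: ALLOW
  req#3 t=5ms: ALLOW
  req#4 t=8ms: DENY
  req#5 t=8ms: DENY

Answer: AAADD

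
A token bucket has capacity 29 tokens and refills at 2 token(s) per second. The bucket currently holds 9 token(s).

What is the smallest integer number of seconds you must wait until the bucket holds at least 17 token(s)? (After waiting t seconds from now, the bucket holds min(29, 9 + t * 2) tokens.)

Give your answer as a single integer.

Need 9 + t * 2 >= 17, so t >= 8/2.
Smallest integer t = ceil(8/2) = 4.

Answer: 4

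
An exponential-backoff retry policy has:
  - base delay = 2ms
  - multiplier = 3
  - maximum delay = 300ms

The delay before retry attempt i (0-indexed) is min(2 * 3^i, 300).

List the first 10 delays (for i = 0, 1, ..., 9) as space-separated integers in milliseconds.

Answer: 2 6 18 54 162 300 300 300 300 300

Derivation:
Computing each delay:
  i=0: min(2*3^0, 300) = 2
  i=1: min(2*3^1, 300) = 6
  i=2: min(2*3^2, 300) = 18
  i=3: min(2*3^3, 300) = 54
  i=4: min(2*3^4, 300) = 162
  i=5: min(2*3^5, 300) = 300
  i=6: min(2*3^6, 300) = 300
  i=7: min(2*3^7, 300) = 300
  i=8: min(2*3^8, 300) = 300
  i=9: min(2*3^9, 300) = 300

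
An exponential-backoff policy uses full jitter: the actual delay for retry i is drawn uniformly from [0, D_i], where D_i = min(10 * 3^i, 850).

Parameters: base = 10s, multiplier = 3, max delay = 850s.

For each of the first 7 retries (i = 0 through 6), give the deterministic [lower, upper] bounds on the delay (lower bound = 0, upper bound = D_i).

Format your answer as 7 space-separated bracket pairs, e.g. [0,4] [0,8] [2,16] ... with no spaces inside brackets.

Computing bounds per retry:
  i=0: D_i=min(10*3^0,850)=10, bounds=[0,10]
  i=1: D_i=min(10*3^1,850)=30, bounds=[0,30]
  i=2: D_i=min(10*3^2,850)=90, bounds=[0,90]
  i=3: D_i=min(10*3^3,850)=270, bounds=[0,270]
  i=4: D_i=min(10*3^4,850)=810, bounds=[0,810]
  i=5: D_i=min(10*3^5,850)=850, bounds=[0,850]
  i=6: D_i=min(10*3^6,850)=850, bounds=[0,850]

Answer: [0,10] [0,30] [0,90] [0,270] [0,810] [0,850] [0,850]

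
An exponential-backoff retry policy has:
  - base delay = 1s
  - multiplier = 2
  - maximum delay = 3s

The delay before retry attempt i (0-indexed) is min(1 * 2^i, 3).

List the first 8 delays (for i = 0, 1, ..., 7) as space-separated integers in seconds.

Computing each delay:
  i=0: min(1*2^0, 3) = 1
  i=1: min(1*2^1, 3) = 2
  i=2: min(1*2^2, 3) = 3
  i=3: min(1*2^3, 3) = 3
  i=4: min(1*2^4, 3) = 3
  i=5: min(1*2^5, 3) = 3
  i=6: min(1*2^6, 3) = 3
  i=7: min(1*2^7, 3) = 3

Answer: 1 2 3 3 3 3 3 3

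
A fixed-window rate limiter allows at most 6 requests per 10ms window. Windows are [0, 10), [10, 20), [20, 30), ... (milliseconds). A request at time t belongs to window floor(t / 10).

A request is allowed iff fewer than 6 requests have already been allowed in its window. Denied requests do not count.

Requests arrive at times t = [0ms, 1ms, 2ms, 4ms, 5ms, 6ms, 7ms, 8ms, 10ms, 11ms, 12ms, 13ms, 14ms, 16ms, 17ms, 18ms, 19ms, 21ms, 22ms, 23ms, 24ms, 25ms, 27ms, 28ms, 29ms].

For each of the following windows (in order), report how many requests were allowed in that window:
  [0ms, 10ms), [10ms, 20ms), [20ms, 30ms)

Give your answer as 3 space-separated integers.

Answer: 6 6 6

Derivation:
Processing requests:
  req#1 t=0ms (window 0): ALLOW
  req#2 t=1ms (window 0): ALLOW
  req#3 t=2ms (window 0): ALLOW
  req#4 t=4ms (window 0): ALLOW
  req#5 t=5ms (window 0): ALLOW
  req#6 t=6ms (window 0): ALLOW
  req#7 t=7ms (window 0): DENY
  req#8 t=8ms (window 0): DENY
  req#9 t=10ms (window 1): ALLOW
  req#10 t=11ms (window 1): ALLOW
  req#11 t=12ms (window 1): ALLOW
  req#12 t=13ms (window 1): ALLOW
  req#13 t=14ms (window 1): ALLOW
  req#14 t=16ms (window 1): ALLOW
  req#15 t=17ms (window 1): DENY
  req#16 t=18ms (window 1): DENY
  req#17 t=19ms (window 1): DENY
  req#18 t=21ms (window 2): ALLOW
  req#19 t=22ms (window 2): ALLOW
  req#20 t=23ms (window 2): ALLOW
  req#21 t=24ms (window 2): ALLOW
  req#22 t=25ms (window 2): ALLOW
  req#23 t=27ms (window 2): ALLOW
  req#24 t=28ms (window 2): DENY
  req#25 t=29ms (window 2): DENY

Allowed counts by window: 6 6 6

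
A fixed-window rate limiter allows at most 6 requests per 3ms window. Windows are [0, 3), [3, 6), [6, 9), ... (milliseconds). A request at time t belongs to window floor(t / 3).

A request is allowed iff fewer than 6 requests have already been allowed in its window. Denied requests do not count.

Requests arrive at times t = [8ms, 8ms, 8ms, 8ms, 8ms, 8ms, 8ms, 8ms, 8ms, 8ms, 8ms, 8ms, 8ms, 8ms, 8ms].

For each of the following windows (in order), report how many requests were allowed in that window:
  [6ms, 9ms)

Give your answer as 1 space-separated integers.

Processing requests:
  req#1 t=8ms (window 2): ALLOW
  req#2 t=8ms (window 2): ALLOW
  req#3 t=8ms (window 2): ALLOW
  req#4 t=8ms (window 2): ALLOW
  req#5 t=8ms (window 2): ALLOW
  req#6 t=8ms (window 2): ALLOW
  req#7 t=8ms (window 2): DENY
  req#8 t=8ms (window 2): DENY
  req#9 t=8ms (window 2): DENY
  req#10 t=8ms (window 2): DENY
  req#11 t=8ms (window 2): DENY
  req#12 t=8ms (window 2): DENY
  req#13 t=8ms (window 2): DENY
  req#14 t=8ms (window 2): DENY
  req#15 t=8ms (window 2): DENY

Allowed counts by window: 6

Answer: 6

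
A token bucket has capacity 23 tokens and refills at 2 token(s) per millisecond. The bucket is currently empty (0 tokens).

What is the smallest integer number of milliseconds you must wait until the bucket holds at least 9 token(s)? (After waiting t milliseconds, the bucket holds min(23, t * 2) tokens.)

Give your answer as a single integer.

Need t * 2 >= 9, so t >= 9/2.
Smallest integer t = ceil(9/2) = 5.

Answer: 5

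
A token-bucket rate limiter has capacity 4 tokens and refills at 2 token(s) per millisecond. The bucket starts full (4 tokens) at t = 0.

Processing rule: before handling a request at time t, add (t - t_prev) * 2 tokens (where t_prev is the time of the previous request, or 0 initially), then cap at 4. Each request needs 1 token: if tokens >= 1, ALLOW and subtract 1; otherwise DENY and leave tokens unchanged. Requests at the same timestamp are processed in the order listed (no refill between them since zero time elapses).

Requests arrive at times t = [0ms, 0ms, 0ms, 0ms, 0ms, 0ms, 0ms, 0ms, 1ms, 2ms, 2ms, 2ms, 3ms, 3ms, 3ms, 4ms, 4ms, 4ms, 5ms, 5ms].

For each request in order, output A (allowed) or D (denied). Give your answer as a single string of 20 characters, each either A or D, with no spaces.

Simulating step by step:
  req#1 t=0ms: ALLOW
  req#2 t=0ms: ALLOW
  req#3 t=0ms: ALLOW
  req#4 t=0ms: ALLOW
  req#5 t=0ms: DENY
  req#6 t=0ms: DENY
  req#7 t=0ms: DENY
  req#8 t=0ms: DENY
  req#9 t=1ms: ALLOW
  req#10 t=2ms: ALLOW
  req#11 t=2ms: ALLOW
  req#12 t=2ms: ALLOW
  req#13 t=3ms: ALLOW
  req#14 t=3ms: ALLOW
  req#15 t=3ms: DENY
  req#16 t=4ms: ALLOW
  req#17 t=4ms: ALLOW
  req#18 t=4ms: DENY
  req#19 t=5ms: ALLOW
  req#20 t=5ms: ALLOW

Answer: AAAADDDDAAAAAADAADAA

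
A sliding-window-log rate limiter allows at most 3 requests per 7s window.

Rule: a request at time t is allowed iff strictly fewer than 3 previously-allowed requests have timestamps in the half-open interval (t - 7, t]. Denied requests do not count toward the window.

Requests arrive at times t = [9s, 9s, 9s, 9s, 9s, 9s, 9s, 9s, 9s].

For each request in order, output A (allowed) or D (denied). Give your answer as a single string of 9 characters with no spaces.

Answer: AAADDDDDD

Derivation:
Tracking allowed requests in the window:
  req#1 t=9s: ALLOW
  req#2 t=9s: ALLOW
  req#3 t=9s: ALLOW
  req#4 t=9s: DENY
  req#5 t=9s: DENY
  req#6 t=9s: DENY
  req#7 t=9s: DENY
  req#8 t=9s: DENY
  req#9 t=9s: DENY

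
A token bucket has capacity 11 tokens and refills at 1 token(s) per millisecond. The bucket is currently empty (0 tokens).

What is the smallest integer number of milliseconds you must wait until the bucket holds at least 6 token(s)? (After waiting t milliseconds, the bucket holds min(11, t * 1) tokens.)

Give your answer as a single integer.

Answer: 6

Derivation:
Need t * 1 >= 6, so t >= 6/1.
Smallest integer t = ceil(6/1) = 6.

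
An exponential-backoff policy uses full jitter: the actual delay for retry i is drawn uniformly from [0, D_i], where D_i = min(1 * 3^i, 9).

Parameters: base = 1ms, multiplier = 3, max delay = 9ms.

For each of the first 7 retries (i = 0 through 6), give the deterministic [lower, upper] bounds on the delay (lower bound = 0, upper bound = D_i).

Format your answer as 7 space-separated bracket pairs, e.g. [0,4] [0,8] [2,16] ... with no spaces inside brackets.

Computing bounds per retry:
  i=0: D_i=min(1*3^0,9)=1, bounds=[0,1]
  i=1: D_i=min(1*3^1,9)=3, bounds=[0,3]
  i=2: D_i=min(1*3^2,9)=9, bounds=[0,9]
  i=3: D_i=min(1*3^3,9)=9, bounds=[0,9]
  i=4: D_i=min(1*3^4,9)=9, bounds=[0,9]
  i=5: D_i=min(1*3^5,9)=9, bounds=[0,9]
  i=6: D_i=min(1*3^6,9)=9, bounds=[0,9]

Answer: [0,1] [0,3] [0,9] [0,9] [0,9] [0,9] [0,9]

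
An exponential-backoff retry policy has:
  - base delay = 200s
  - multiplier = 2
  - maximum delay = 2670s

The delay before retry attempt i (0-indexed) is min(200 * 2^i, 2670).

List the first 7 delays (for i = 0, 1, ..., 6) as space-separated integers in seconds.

Computing each delay:
  i=0: min(200*2^0, 2670) = 200
  i=1: min(200*2^1, 2670) = 400
  i=2: min(200*2^2, 2670) = 800
  i=3: min(200*2^3, 2670) = 1600
  i=4: min(200*2^4, 2670) = 2670
  i=5: min(200*2^5, 2670) = 2670
  i=6: min(200*2^6, 2670) = 2670

Answer: 200 400 800 1600 2670 2670 2670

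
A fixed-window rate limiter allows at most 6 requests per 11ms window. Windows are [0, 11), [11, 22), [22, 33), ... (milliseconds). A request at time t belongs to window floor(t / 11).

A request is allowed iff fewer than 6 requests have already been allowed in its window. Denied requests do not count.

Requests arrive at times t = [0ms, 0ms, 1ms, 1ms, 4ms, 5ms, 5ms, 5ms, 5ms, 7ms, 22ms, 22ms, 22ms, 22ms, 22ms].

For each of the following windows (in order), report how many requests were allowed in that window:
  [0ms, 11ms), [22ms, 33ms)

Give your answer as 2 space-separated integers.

Processing requests:
  req#1 t=0ms (window 0): ALLOW
  req#2 t=0ms (window 0): ALLOW
  req#3 t=1ms (window 0): ALLOW
  req#4 t=1ms (window 0): ALLOW
  req#5 t=4ms (window 0): ALLOW
  req#6 t=5ms (window 0): ALLOW
  req#7 t=5ms (window 0): DENY
  req#8 t=5ms (window 0): DENY
  req#9 t=5ms (window 0): DENY
  req#10 t=7ms (window 0): DENY
  req#11 t=22ms (window 2): ALLOW
  req#12 t=22ms (window 2): ALLOW
  req#13 t=22ms (window 2): ALLOW
  req#14 t=22ms (window 2): ALLOW
  req#15 t=22ms (window 2): ALLOW

Allowed counts by window: 6 5

Answer: 6 5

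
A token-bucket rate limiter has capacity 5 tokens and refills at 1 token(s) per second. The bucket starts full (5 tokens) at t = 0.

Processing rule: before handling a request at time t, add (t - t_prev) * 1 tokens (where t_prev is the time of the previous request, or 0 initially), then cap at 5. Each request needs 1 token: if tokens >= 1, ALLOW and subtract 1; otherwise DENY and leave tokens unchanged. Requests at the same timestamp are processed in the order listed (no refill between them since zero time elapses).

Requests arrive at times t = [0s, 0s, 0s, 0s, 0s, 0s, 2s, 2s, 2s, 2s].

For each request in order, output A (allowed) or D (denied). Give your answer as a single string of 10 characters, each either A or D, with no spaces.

Answer: AAAAADAADD

Derivation:
Simulating step by step:
  req#1 t=0s: ALLOW
  req#2 t=0s: ALLOW
  req#3 t=0s: ALLOW
  req#4 t=0s: ALLOW
  req#5 t=0s: ALLOW
  req#6 t=0s: DENY
  req#7 t=2s: ALLOW
  req#8 t=2s: ALLOW
  req#9 t=2s: DENY
  req#10 t=2s: DENY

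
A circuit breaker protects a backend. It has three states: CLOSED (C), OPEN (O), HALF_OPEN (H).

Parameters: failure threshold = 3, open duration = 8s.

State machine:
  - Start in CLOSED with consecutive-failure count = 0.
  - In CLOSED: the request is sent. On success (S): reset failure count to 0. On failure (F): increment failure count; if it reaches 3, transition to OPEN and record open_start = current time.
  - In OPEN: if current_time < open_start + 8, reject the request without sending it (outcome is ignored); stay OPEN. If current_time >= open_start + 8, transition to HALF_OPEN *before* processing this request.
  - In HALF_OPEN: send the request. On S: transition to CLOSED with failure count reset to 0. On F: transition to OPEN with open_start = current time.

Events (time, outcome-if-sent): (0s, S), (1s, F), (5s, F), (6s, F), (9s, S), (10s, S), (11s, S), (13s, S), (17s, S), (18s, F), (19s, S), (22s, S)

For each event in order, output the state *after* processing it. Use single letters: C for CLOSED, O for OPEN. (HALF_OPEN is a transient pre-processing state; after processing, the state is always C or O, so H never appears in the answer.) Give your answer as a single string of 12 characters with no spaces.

Answer: CCCOOOOOCCCC

Derivation:
State after each event:
  event#1 t=0s outcome=S: state=CLOSED
  event#2 t=1s outcome=F: state=CLOSED
  event#3 t=5s outcome=F: state=CLOSED
  event#4 t=6s outcome=F: state=OPEN
  event#5 t=9s outcome=S: state=OPEN
  event#6 t=10s outcome=S: state=OPEN
  event#7 t=11s outcome=S: state=OPEN
  event#8 t=13s outcome=S: state=OPEN
  event#9 t=17s outcome=S: state=CLOSED
  event#10 t=18s outcome=F: state=CLOSED
  event#11 t=19s outcome=S: state=CLOSED
  event#12 t=22s outcome=S: state=CLOSED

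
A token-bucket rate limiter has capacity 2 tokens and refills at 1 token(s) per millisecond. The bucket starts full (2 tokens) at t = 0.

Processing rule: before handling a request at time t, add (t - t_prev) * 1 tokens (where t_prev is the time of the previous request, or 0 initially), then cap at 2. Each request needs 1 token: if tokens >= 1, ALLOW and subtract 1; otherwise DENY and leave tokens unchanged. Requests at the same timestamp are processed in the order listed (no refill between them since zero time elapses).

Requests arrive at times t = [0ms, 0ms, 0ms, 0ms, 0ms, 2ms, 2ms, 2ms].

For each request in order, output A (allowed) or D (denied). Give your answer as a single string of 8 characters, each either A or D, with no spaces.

Simulating step by step:
  req#1 t=0ms: ALLOW
  req#2 t=0ms: ALLOW
  req#3 t=0ms: DENY
  req#4 t=0ms: DENY
  req#5 t=0ms: DENY
  req#6 t=2ms: ALLOW
  req#7 t=2ms: ALLOW
  req#8 t=2ms: DENY

Answer: AADDDAAD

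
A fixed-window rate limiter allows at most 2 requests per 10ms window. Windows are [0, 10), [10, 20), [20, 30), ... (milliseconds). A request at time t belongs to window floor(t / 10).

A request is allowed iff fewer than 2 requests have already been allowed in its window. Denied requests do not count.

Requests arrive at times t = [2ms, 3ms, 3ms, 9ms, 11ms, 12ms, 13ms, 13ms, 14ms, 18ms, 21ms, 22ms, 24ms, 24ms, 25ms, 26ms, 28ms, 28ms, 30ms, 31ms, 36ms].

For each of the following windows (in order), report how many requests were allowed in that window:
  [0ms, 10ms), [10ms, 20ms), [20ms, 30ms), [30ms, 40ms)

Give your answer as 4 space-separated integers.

Processing requests:
  req#1 t=2ms (window 0): ALLOW
  req#2 t=3ms (window 0): ALLOW
  req#3 t=3ms (window 0): DENY
  req#4 t=9ms (window 0): DENY
  req#5 t=11ms (window 1): ALLOW
  req#6 t=12ms (window 1): ALLOW
  req#7 t=13ms (window 1): DENY
  req#8 t=13ms (window 1): DENY
  req#9 t=14ms (window 1): DENY
  req#10 t=18ms (window 1): DENY
  req#11 t=21ms (window 2): ALLOW
  req#12 t=22ms (window 2): ALLOW
  req#13 t=24ms (window 2): DENY
  req#14 t=24ms (window 2): DENY
  req#15 t=25ms (window 2): DENY
  req#16 t=26ms (window 2): DENY
  req#17 t=28ms (window 2): DENY
  req#18 t=28ms (window 2): DENY
  req#19 t=30ms (window 3): ALLOW
  req#20 t=31ms (window 3): ALLOW
  req#21 t=36ms (window 3): DENY

Allowed counts by window: 2 2 2 2

Answer: 2 2 2 2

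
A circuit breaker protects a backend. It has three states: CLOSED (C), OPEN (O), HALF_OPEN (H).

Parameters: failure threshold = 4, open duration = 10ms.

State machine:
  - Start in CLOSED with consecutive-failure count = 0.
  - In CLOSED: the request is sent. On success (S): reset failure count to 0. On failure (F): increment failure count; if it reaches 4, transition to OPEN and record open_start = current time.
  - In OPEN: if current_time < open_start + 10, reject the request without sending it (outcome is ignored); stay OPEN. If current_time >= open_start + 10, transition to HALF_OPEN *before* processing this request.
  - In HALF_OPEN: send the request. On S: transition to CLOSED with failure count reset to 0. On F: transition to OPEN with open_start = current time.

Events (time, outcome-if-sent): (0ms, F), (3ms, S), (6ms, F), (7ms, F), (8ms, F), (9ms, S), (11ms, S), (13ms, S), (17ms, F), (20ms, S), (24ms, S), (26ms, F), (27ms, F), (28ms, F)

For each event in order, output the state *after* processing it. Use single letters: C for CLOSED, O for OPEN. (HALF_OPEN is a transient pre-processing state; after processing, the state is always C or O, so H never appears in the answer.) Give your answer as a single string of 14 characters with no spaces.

Answer: CCCCCCCCCCCCCC

Derivation:
State after each event:
  event#1 t=0ms outcome=F: state=CLOSED
  event#2 t=3ms outcome=S: state=CLOSED
  event#3 t=6ms outcome=F: state=CLOSED
  event#4 t=7ms outcome=F: state=CLOSED
  event#5 t=8ms outcome=F: state=CLOSED
  event#6 t=9ms outcome=S: state=CLOSED
  event#7 t=11ms outcome=S: state=CLOSED
  event#8 t=13ms outcome=S: state=CLOSED
  event#9 t=17ms outcome=F: state=CLOSED
  event#10 t=20ms outcome=S: state=CLOSED
  event#11 t=24ms outcome=S: state=CLOSED
  event#12 t=26ms outcome=F: state=CLOSED
  event#13 t=27ms outcome=F: state=CLOSED
  event#14 t=28ms outcome=F: state=CLOSED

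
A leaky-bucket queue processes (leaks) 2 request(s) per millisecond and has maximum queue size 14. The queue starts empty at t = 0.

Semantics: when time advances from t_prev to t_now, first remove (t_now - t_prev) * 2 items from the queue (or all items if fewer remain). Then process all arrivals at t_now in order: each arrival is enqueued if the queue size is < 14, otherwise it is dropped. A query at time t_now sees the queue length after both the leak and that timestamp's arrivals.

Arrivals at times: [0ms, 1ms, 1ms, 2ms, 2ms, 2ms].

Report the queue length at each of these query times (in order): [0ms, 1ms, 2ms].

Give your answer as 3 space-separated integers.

Queue lengths at query times:
  query t=0ms: backlog = 1
  query t=1ms: backlog = 2
  query t=2ms: backlog = 3

Answer: 1 2 3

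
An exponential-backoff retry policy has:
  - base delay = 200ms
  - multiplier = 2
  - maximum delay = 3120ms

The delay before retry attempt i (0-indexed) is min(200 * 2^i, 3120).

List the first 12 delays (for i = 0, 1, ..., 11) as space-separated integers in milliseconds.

Computing each delay:
  i=0: min(200*2^0, 3120) = 200
  i=1: min(200*2^1, 3120) = 400
  i=2: min(200*2^2, 3120) = 800
  i=3: min(200*2^3, 3120) = 1600
  i=4: min(200*2^4, 3120) = 3120
  i=5: min(200*2^5, 3120) = 3120
  i=6: min(200*2^6, 3120) = 3120
  i=7: min(200*2^7, 3120) = 3120
  i=8: min(200*2^8, 3120) = 3120
  i=9: min(200*2^9, 3120) = 3120
  i=10: min(200*2^10, 3120) = 3120
  i=11: min(200*2^11, 3120) = 3120

Answer: 200 400 800 1600 3120 3120 3120 3120 3120 3120 3120 3120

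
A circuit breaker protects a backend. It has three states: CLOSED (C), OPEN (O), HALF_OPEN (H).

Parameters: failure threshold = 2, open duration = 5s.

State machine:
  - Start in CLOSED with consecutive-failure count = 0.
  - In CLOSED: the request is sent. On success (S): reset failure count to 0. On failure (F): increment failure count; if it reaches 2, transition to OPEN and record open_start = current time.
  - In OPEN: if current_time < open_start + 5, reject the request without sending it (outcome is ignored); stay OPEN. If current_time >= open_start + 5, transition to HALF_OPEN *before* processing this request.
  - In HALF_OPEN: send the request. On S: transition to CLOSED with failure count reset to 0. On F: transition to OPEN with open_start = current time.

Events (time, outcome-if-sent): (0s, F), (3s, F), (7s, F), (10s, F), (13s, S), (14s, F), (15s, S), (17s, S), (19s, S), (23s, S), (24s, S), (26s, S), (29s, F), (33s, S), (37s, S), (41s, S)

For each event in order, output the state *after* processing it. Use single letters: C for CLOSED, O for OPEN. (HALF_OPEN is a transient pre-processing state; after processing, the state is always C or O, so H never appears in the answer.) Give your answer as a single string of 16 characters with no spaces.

Answer: COOOOOCCCCCCCCCC

Derivation:
State after each event:
  event#1 t=0s outcome=F: state=CLOSED
  event#2 t=3s outcome=F: state=OPEN
  event#3 t=7s outcome=F: state=OPEN
  event#4 t=10s outcome=F: state=OPEN
  event#5 t=13s outcome=S: state=OPEN
  event#6 t=14s outcome=F: state=OPEN
  event#7 t=15s outcome=S: state=CLOSED
  event#8 t=17s outcome=S: state=CLOSED
  event#9 t=19s outcome=S: state=CLOSED
  event#10 t=23s outcome=S: state=CLOSED
  event#11 t=24s outcome=S: state=CLOSED
  event#12 t=26s outcome=S: state=CLOSED
  event#13 t=29s outcome=F: state=CLOSED
  event#14 t=33s outcome=S: state=CLOSED
  event#15 t=37s outcome=S: state=CLOSED
  event#16 t=41s outcome=S: state=CLOSED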